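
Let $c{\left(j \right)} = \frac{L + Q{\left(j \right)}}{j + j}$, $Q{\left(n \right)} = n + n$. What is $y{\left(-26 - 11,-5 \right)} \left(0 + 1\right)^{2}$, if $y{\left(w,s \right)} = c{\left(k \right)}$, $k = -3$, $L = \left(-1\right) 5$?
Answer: $\frac{11}{6} \approx 1.8333$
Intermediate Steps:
$L = -5$
$Q{\left(n \right)} = 2 n$
$c{\left(j \right)} = \frac{-5 + 2 j}{2 j}$ ($c{\left(j \right)} = \frac{-5 + 2 j}{j + j} = \frac{-5 + 2 j}{2 j}$)
$y{\left(w,s \right)} = \frac{11}{6}$ ($y{\left(w,s \right)} = \frac{- \frac{5}{2} - 3}{-3} = \left(- \frac{1}{3}\right) \left(- \frac{11}{2}\right) = \frac{11}{6}$)
$y{\left(-26 - 11,-5 \right)} \left(0 + 1\right)^{2} = \frac{11 \left(0 + 1\right)^{2}}{6} = \frac{11 \cdot 1^{2}}{6} = \frac{11}{6} \cdot 1 = \frac{11}{6}$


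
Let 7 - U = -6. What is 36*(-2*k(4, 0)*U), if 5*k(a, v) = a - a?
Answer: 0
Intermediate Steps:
U = 13 (U = 7 - 1*(-6) = 7 + 6 = 13)
k(a, v) = 0 (k(a, v) = (a - a)/5 = (⅕)*0 = 0)
36*(-2*k(4, 0)*U) = 36*(-0*13) = 36*(-2*0) = 36*0 = 0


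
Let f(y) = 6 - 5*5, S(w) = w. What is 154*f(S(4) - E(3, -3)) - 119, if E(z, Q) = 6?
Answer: -3045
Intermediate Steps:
f(y) = -19 (f(y) = 6 - 25 = -19)
154*f(S(4) - E(3, -3)) - 119 = 154*(-19) - 119 = -2926 - 119 = -3045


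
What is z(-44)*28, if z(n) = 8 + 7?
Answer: 420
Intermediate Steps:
z(n) = 15
z(-44)*28 = 15*28 = 420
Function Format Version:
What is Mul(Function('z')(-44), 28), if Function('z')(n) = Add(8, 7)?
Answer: 420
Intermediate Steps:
Function('z')(n) = 15
Mul(Function('z')(-44), 28) = Mul(15, 28) = 420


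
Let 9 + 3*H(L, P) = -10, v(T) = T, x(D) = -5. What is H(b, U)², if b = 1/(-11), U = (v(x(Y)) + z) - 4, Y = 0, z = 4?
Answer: 361/9 ≈ 40.111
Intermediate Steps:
U = -5 (U = (-5 + 4) - 4 = -1 - 4 = -5)
b = -1/11 ≈ -0.090909
H(L, P) = -19/3 (H(L, P) = -3 + (⅓)*(-10) = -3 - 10/3 = -19/3)
H(b, U)² = (-19/3)² = 361/9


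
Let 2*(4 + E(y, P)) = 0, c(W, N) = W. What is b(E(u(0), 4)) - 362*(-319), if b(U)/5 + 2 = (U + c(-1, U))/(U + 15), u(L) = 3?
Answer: 1270123/11 ≈ 1.1547e+5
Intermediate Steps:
E(y, P) = -4 (E(y, P) = -4 + (½)*0 = -4 + 0 = -4)
b(U) = -10 + 5*(-1 + U)/(15 + U) (b(U) = -10 + 5*((U - 1)/(U + 15)) = -10 + 5*((-1 + U)/(15 + U)) = -10 + 5*(-1 + U)/(15 + U))
b(E(u(0), 4)) - 362*(-319) = 5*(-31 - 1*(-4))/(15 - 4) - 362*(-319) = 5*(-31 + 4)/11 + 115478 = 5*(1/11)*(-27) + 115478 = -135/11 + 115478 = 1270123/11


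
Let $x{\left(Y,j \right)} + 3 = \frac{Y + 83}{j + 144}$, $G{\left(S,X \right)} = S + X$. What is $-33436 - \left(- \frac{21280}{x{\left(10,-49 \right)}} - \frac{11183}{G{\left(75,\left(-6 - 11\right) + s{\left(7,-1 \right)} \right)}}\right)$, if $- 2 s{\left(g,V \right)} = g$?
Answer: $- \frac{28619023}{654} \approx -43760.0$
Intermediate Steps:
$s{\left(g,V \right)} = - \frac{g}{2}$
$x{\left(Y,j \right)} = -3 + \frac{83 + Y}{144 + j}$ ($x{\left(Y,j \right)} = -3 + \frac{Y + 83}{j + 144} = -3 + \frac{83 + Y}{144 + j}$)
$-33436 - \left(- \frac{21280}{x{\left(10,-49 \right)}} - \frac{11183}{G{\left(75,\left(-6 - 11\right) + s{\left(7,-1 \right)} \right)}}\right) = -33436 - \left(- \frac{21280}{\frac{1}{144 - 49} \left(-349 + 10 - -147\right)} - \frac{11183}{75 - \frac{41}{2}}\right) = -33436 - \left(- \frac{21280}{\frac{1}{95} \left(-349 + 10 + 147\right)} - \frac{11183}{75 - \frac{41}{2}}\right) = -33436 - \left(- \frac{21280}{\frac{1}{95} \left(-192\right)} - \frac{11183}{75 - \frac{41}{2}}\right) = -33436 - \left(- \frac{21280}{- \frac{192}{95}} - \frac{11183}{\frac{109}{2}}\right) = -33436 - \left(\left(-21280\right) \left(- \frac{95}{192}\right) - \frac{22366}{109}\right) = -33436 - \left(\frac{63175}{6} - \frac{22366}{109}\right) = -33436 - \frac{6751879}{654} = - \frac{28619023}{654}$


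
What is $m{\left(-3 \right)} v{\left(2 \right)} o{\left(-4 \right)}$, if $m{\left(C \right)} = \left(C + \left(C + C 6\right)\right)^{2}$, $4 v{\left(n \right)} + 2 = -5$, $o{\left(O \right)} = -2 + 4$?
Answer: $-2016$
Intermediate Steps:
$o{\left(O \right)} = 2$
$v{\left(n \right)} = - \frac{7}{4}$ ($v{\left(n \right)} = - \frac{1}{2} + \frac{1}{4} \left(-5\right) = - \frac{1}{2} - \frac{5}{4} = - \frac{7}{4}$)
$m{\left(C \right)} = 64 C^{2}$ ($m{\left(C \right)} = \left(C + \left(C + 6 C\right)\right)^{2} = \left(C + 7 C\right)^{2} = \left(8 C\right)^{2} = 64 C^{2}$)
$m{\left(-3 \right)} v{\left(2 \right)} o{\left(-4 \right)} = 64 \left(-3\right)^{2} \left(- \frac{7}{4}\right) 2 = 64 \cdot 9 \left(- \frac{7}{4}\right) 2 = 576 \left(- \frac{7}{4}\right) 2 = \left(-1008\right) 2 = -2016$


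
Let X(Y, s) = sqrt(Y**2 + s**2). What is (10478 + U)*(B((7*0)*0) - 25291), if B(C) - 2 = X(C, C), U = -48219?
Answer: 954432149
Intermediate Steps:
B(C) = 2 + sqrt(2)*sqrt(C**2) (B(C) = 2 + sqrt(C**2 + C**2) = 2 + sqrt(2*C**2) = 2 + sqrt(2)*sqrt(C**2))
(10478 + U)*(B((7*0)*0) - 25291) = (10478 - 48219)*((2 + sqrt(2)*sqrt(((7*0)*0)**2)) - 25291) = -37741*((2 + sqrt(2)*sqrt((0*0)**2)) - 25291) = -37741*((2 + sqrt(2)*sqrt(0**2)) - 25291) = -37741*((2 + sqrt(2)*sqrt(0)) - 25291) = -37741*((2 + sqrt(2)*0) - 25291) = -37741*((2 + 0) - 25291) = -37741*(2 - 25291) = -37741*(-25289) = 954432149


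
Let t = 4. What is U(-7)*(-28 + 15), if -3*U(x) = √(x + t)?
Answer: 13*I*√3/3 ≈ 7.5056*I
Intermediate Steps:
U(x) = -√(4 + x)/3 (U(x) = -√(x + 4)/3 = -√(4 + x)/3)
U(-7)*(-28 + 15) = (-√(4 - 7)/3)*(-28 + 15) = -I*√3/3*(-13) = 13*I*√3/3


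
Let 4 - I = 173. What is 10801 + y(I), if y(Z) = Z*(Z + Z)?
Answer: 67923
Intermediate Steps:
I = -169 (I = 4 - 1*173 = 4 - 173 = -169)
y(Z) = 2*Z² (y(Z) = Z*(2*Z) = 2*Z²)
10801 + y(I) = 10801 + 2*(-169)² = 10801 + 2*28561 = 10801 + 57122 = 67923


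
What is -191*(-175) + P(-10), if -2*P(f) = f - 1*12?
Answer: 33436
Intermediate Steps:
P(f) = 6 - f/2 (P(f) = -(f - 1*12)/2 = -(f - 12)/2 = -(-12 + f)/2 = 6 - f/2)
-191*(-175) + P(-10) = -191*(-175) + (6 - 1/2*(-10)) = 33425 + (6 + 5) = 33425 + 11 = 33436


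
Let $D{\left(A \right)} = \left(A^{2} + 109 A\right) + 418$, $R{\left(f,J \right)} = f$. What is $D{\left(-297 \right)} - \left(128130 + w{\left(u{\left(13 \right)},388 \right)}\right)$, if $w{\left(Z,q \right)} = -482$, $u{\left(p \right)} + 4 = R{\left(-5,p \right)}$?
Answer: $-71394$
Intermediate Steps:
$u{\left(p \right)} = -9$ ($u{\left(p \right)} = -4 - 5 = -9$)
$D{\left(A \right)} = 418 + A^{2} + 109 A$
$D{\left(-297 \right)} - \left(128130 + w{\left(u{\left(13 \right)},388 \right)}\right) = \left(418 + \left(-297\right)^{2} + 109 \left(-297\right)\right) - \left(128130 - 482\right) = \left(418 + 88209 - 32373\right) - 127648 = 56254 - 127648 = -71394$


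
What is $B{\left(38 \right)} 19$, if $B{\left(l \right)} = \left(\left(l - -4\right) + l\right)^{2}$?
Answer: $121600$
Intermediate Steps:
$B{\left(l \right)} = \left(4 + 2 l\right)^{2}$ ($B{\left(l \right)} = \left(\left(l + 4\right) + l\right)^{2} = \left(\left(4 + l\right) + l\right)^{2} = \left(4 + 2 l\right)^{2}$)
$B{\left(38 \right)} 19 = 4 \left(2 + 38\right)^{2} \cdot 19 = 4 \cdot 40^{2} \cdot 19 = 4 \cdot 1600 \cdot 19 = 6400 \cdot 19 = 121600$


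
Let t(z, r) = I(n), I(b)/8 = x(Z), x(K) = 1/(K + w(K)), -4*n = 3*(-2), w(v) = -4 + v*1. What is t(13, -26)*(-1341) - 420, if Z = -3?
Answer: 3264/5 ≈ 652.80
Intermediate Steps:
w(v) = -4 + v
n = 3/2 (n = -3*(-2)/4 = -¼*(-6) = 3/2 ≈ 1.5000)
x(K) = 1/(-4 + 2*K) (x(K) = 1/(K + (-4 + K)) = 1/(-4 + 2*K))
I(b) = -⅘ (I(b) = 8*(1/(2*(-2 - 3))) = 8*((½)/(-5)) = 8*((½)*(-⅕)) = 8*(-⅒) = -⅘)
t(z, r) = -⅘
t(13, -26)*(-1341) - 420 = -⅘*(-1341) - 420 = 5364/5 - 420 = 3264/5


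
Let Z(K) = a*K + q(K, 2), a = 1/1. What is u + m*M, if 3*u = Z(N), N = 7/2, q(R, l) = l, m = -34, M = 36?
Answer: -7333/6 ≈ -1222.2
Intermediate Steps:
a = 1
N = 7/2 (N = 7*(½) = 7/2 ≈ 3.5000)
Z(K) = 2 + K (Z(K) = 1*K + 2 = K + 2 = 2 + K)
u = 11/6 (u = (2 + 7/2)/3 = (⅓)*(11/2) = 11/6 ≈ 1.8333)
u + m*M = 11/6 - 34*36 = 11/6 - 1224 = -7333/6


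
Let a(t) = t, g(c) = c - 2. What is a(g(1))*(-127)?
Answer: 127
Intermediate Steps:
g(c) = -2 + c
a(g(1))*(-127) = (-2 + 1)*(-127) = -1*(-127) = 127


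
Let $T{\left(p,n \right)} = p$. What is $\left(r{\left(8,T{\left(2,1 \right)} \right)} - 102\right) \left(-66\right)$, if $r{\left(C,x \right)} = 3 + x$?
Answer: $6402$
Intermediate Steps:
$\left(r{\left(8,T{\left(2,1 \right)} \right)} - 102\right) \left(-66\right) = \left(\left(3 + 2\right) - 102\right) \left(-66\right) = \left(5 - 102\right) \left(-66\right) = \left(-97\right) \left(-66\right) = 6402$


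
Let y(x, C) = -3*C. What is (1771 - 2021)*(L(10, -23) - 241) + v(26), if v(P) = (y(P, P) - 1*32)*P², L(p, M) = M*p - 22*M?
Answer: -83110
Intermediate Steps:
L(p, M) = -22*M + M*p
v(P) = P²*(-32 - 3*P) (v(P) = (-3*P - 1*32)*P² = (-3*P - 32)*P² = (-32 - 3*P)*P² = P²*(-32 - 3*P))
(1771 - 2021)*(L(10, -23) - 241) + v(26) = (1771 - 2021)*(-23*(-22 + 10) - 241) + 26²*(-32 - 3*26) = -250*(-23*(-12) - 241) + 676*(-32 - 78) = -250*(276 - 241) + 676*(-110) = -250*35 - 74360 = -8750 - 74360 = -83110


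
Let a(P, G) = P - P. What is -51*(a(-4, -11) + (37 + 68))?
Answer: -5355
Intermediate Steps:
a(P, G) = 0
-51*(a(-4, -11) + (37 + 68)) = -51*(0 + (37 + 68)) = -51*(0 + 105) = -51*105 = -5355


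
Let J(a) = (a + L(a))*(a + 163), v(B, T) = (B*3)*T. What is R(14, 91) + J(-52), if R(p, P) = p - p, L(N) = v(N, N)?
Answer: 894660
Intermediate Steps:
v(B, T) = 3*B*T (v(B, T) = (3*B)*T = 3*B*T)
L(N) = 3*N² (L(N) = 3*N*N = 3*N²)
J(a) = (163 + a)*(a + 3*a²) (J(a) = (a + 3*a²)*(a + 163) = (a + 3*a²)*(163 + a) = (163 + a)*(a + 3*a²))
R(p, P) = 0
R(14, 91) + J(-52) = 0 - 52*(163 + 3*(-52)² + 490*(-52)) = 0 - 52*(163 + 3*2704 - 25480) = 0 - 52*(163 + 8112 - 25480) = 0 - 52*(-17205) = 0 + 894660 = 894660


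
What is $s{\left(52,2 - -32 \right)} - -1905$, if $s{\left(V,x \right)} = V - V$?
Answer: $1905$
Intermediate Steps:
$s{\left(V,x \right)} = 0$
$s{\left(52,2 - -32 \right)} - -1905 = 0 - -1905 = 0 + 1905 = 1905$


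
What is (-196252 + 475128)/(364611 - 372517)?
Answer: -139438/3953 ≈ -35.274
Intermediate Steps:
(-196252 + 475128)/(364611 - 372517) = 278876/(-7906) = 278876*(-1/7906) = -139438/3953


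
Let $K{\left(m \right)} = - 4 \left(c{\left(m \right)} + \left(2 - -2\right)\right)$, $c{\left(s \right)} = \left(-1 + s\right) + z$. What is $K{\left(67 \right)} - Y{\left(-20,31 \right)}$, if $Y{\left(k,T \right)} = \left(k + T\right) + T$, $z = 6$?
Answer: $-346$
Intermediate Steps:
$c{\left(s \right)} = 5 + s$ ($c{\left(s \right)} = \left(-1 + s\right) + 6 = 5 + s$)
$K{\left(m \right)} = -36 - 4 m$ ($K{\left(m \right)} = - 4 \left(\left(5 + m\right) + \left(2 - -2\right)\right) = - 4 \left(\left(5 + m\right) + \left(2 + 2\right)\right) = - 4 \left(\left(5 + m\right) + 4\right) = - 4 \left(9 + m\right) = -36 - 4 m$)
$Y{\left(k,T \right)} = k + 2 T$ ($Y{\left(k,T \right)} = \left(T + k\right) + T = k + 2 T$)
$K{\left(67 \right)} - Y{\left(-20,31 \right)} = \left(-36 - 268\right) - \left(-20 + 2 \cdot 31\right) = \left(-36 - 268\right) - \left(-20 + 62\right) = -304 - 42 = -346$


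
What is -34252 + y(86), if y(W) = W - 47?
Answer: -34213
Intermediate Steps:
y(W) = -47 + W
-34252 + y(86) = -34252 + (-47 + 86) = -34252 + 39 = -34213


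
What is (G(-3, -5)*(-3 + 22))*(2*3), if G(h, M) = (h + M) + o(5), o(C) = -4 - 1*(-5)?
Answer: -798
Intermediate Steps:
o(C) = 1 (o(C) = -4 + 5 = 1)
G(h, M) = 1 + M + h (G(h, M) = (h + M) + 1 = (M + h) + 1 = 1 + M + h)
(G(-3, -5)*(-3 + 22))*(2*3) = ((1 - 5 - 3)*(-3 + 22))*(2*3) = -7*19*6 = -133*6 = -798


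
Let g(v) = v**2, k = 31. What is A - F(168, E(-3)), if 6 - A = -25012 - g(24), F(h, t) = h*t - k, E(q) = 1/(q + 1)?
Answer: 25709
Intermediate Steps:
E(q) = 1/(1 + q)
F(h, t) = -31 + h*t (F(h, t) = h*t - 1*31 = h*t - 31 = -31 + h*t)
A = 25594 (A = 6 - (-25012 - 1*24**2) = 6 - (-25012 - 1*576) = 6 - (-25012 - 576) = 6 - 1*(-25588) = 6 + 25588 = 25594)
A - F(168, E(-3)) = 25594 - (-31 + 168/(1 - 3)) = 25594 - (-31 + 168/(-2)) = 25594 - (-31 + 168*(-1/2)) = 25594 - (-31 - 84) = 25594 - 1*(-115) = 25594 + 115 = 25709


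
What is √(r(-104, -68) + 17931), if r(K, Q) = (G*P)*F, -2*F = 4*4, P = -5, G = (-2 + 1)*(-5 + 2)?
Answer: √18051 ≈ 134.35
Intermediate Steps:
G = 3 (G = -1*(-3) = 3)
F = -8 (F = -2*4 = -½*16 = -8)
r(K, Q) = 120 (r(K, Q) = (3*(-5))*(-8) = -15*(-8) = 120)
√(r(-104, -68) + 17931) = √(120 + 17931) = √18051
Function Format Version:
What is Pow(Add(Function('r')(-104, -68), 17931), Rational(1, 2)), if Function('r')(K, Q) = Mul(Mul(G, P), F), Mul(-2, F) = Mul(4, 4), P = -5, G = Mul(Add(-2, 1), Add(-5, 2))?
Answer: Pow(18051, Rational(1, 2)) ≈ 134.35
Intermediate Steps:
G = 3 (G = Mul(-1, -3) = 3)
F = -8 (F = Mul(Rational(-1, 2), Mul(4, 4)) = Mul(Rational(-1, 2), 16) = -8)
Function('r')(K, Q) = 120 (Function('r')(K, Q) = Mul(Mul(3, -5), -8) = Mul(-15, -8) = 120)
Pow(Add(Function('r')(-104, -68), 17931), Rational(1, 2)) = Pow(Add(120, 17931), Rational(1, 2)) = Pow(18051, Rational(1, 2))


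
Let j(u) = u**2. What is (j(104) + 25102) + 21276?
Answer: 57194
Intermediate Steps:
(j(104) + 25102) + 21276 = (104**2 + 25102) + 21276 = (10816 + 25102) + 21276 = 35918 + 21276 = 57194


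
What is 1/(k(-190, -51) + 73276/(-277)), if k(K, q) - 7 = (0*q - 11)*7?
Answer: -277/92666 ≈ -0.0029892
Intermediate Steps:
k(K, q) = -70 (k(K, q) = 7 + (0*q - 11)*7 = 7 + (0 - 11)*7 = 7 - 11*7 = 7 - 77 = -70)
1/(k(-190, -51) + 73276/(-277)) = 1/(-70 + 73276/(-277)) = 1/(-70 + 73276*(-1/277)) = 1/(-70 - 73276/277) = 1/(-92666/277) = -277/92666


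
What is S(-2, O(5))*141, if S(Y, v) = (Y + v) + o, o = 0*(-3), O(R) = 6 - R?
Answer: -141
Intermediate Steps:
o = 0
S(Y, v) = Y + v (S(Y, v) = (Y + v) + 0 = Y + v)
S(-2, O(5))*141 = (-2 + (6 - 1*5))*141 = (-2 + (6 - 5))*141 = (-2 + 1)*141 = -1*141 = -141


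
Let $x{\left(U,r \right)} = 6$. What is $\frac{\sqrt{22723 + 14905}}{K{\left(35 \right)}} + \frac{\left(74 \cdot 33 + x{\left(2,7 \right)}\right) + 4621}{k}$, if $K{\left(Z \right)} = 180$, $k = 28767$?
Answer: $\frac{7069}{28767} + \frac{\sqrt{9407}}{90} \approx 1.3234$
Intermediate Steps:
$\frac{\sqrt{22723 + 14905}}{K{\left(35 \right)}} + \frac{\left(74 \cdot 33 + x{\left(2,7 \right)}\right) + 4621}{k} = \frac{\sqrt{22723 + 14905}}{180} + \frac{\left(74 \cdot 33 + 6\right) + 4621}{28767} = \sqrt{37628} \cdot \frac{1}{180} + \left(\left(2442 + 6\right) + 4621\right) \frac{1}{28767} = 2 \sqrt{9407} \cdot \frac{1}{180} + \left(2448 + 4621\right) \frac{1}{28767} = \frac{\sqrt{9407}}{90} + 7069 \cdot \frac{1}{28767} = \frac{\sqrt{9407}}{90} + \frac{7069}{28767} = \frac{7069}{28767} + \frac{\sqrt{9407}}{90}$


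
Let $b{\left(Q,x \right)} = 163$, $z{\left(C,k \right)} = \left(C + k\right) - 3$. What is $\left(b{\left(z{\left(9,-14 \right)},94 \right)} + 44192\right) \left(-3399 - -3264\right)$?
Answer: $-5987925$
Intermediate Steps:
$z{\left(C,k \right)} = -3 + C + k$ ($z{\left(C,k \right)} = \left(C + k\right) - 3 = -3 + C + k$)
$\left(b{\left(z{\left(9,-14 \right)},94 \right)} + 44192\right) \left(-3399 - -3264\right) = \left(163 + 44192\right) \left(-3399 - -3264\right) = 44355 \left(-3399 + \left(-86 + 3350\right)\right) = 44355 \left(-3399 + 3264\right) = 44355 \left(-135\right) = -5987925$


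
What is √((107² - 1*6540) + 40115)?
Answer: 4*√2814 ≈ 212.19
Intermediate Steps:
√((107² - 1*6540) + 40115) = √((11449 - 6540) + 40115) = √(4909 + 40115) = √45024 = 4*√2814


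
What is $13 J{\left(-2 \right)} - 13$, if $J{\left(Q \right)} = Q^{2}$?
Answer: $39$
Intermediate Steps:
$13 J{\left(-2 \right)} - 13 = 13 \left(-2\right)^{2} - 13 = 13 \cdot 4 - 13 = 52 - 13 = 39$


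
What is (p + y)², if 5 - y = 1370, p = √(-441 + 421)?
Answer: 1863205 - 5460*I*√5 ≈ 1.8632e+6 - 12209.0*I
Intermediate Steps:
p = 2*I*√5 (p = √(-20) = 2*I*√5 ≈ 4.4721*I)
y = -1365 (y = 5 - 1*1370 = 5 - 1370 = -1365)
(p + y)² = (2*I*√5 - 1365)² = (-1365 + 2*I*√5)²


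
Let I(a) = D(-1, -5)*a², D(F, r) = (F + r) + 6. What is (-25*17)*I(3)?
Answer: 0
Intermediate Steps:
D(F, r) = 6 + F + r
I(a) = 0 (I(a) = (6 - 1 - 5)*a² = 0*a² = 0)
(-25*17)*I(3) = -25*17*0 = -425*0 = 0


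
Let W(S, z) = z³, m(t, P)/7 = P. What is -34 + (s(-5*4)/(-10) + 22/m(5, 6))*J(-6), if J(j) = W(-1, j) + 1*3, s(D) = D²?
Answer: 58621/7 ≈ 8374.4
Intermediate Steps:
m(t, P) = 7*P
J(j) = 3 + j³ (J(j) = j³ + 1*3 = j³ + 3 = 3 + j³)
-34 + (s(-5*4)/(-10) + 22/m(5, 6))*J(-6) = -34 + ((-5*4)²/(-10) + 22/((7*6)))*(3 + (-6)³) = -34 + ((-20)²*(-⅒) + 22/42)*(3 - 216) = -34 + (400*(-⅒) + 22*(1/42))*(-213) = -34 + (-40 + 11/21)*(-213) = -34 - 829/21*(-213) = -34 + 58859/7 = 58621/7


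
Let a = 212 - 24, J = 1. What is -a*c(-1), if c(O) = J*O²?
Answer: -188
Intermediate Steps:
c(O) = O² (c(O) = 1*O² = O²)
a = 188
-a*c(-1) = -188*(-1)² = -188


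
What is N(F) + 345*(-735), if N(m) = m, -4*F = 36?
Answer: -253584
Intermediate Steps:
F = -9 (F = -1/4*36 = -9)
N(F) + 345*(-735) = -9 + 345*(-735) = -9 - 253575 = -253584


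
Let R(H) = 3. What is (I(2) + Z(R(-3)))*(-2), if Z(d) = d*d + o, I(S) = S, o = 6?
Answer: -34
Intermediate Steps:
Z(d) = 6 + d**2 (Z(d) = d*d + 6 = d**2 + 6 = 6 + d**2)
(I(2) + Z(R(-3)))*(-2) = (2 + (6 + 3**2))*(-2) = (2 + (6 + 9))*(-2) = (2 + 15)*(-2) = 17*(-2) = -34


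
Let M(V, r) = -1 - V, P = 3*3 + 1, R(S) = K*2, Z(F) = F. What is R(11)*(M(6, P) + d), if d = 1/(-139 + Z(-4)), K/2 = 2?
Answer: -8016/143 ≈ -56.056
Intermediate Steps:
K = 4 (K = 2*2 = 4)
R(S) = 8 (R(S) = 4*2 = 8)
P = 10 (P = 9 + 1 = 10)
d = -1/143 (d = 1/(-139 - 4) = 1/(-143) = -1/143 ≈ -0.0069930)
R(11)*(M(6, P) + d) = 8*((-1 - 1*6) - 1/143) = 8*((-1 - 6) - 1/143) = 8*(-7 - 1/143) = 8*(-1002/143) = -8016/143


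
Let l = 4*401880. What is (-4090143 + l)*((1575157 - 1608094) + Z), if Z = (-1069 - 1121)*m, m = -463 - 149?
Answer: -3245639800689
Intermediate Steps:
m = -612
l = 1607520
Z = 1340280 (Z = (-1069 - 1121)*(-612) = -2190*(-612) = 1340280)
(-4090143 + l)*((1575157 - 1608094) + Z) = (-4090143 + 1607520)*((1575157 - 1608094) + 1340280) = -2482623*(-32937 + 1340280) = -2482623*1307343 = -3245639800689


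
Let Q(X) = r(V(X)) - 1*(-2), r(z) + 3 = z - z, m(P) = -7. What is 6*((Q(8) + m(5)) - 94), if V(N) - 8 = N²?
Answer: -612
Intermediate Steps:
V(N) = 8 + N²
r(z) = -3 (r(z) = -3 + (z - z) = -3 + 0 = -3)
Q(X) = -1 (Q(X) = -3 - 1*(-2) = -3 + 2 = -1)
6*((Q(8) + m(5)) - 94) = 6*((-1 - 7) - 94) = 6*(-8 - 94) = 6*(-102) = -612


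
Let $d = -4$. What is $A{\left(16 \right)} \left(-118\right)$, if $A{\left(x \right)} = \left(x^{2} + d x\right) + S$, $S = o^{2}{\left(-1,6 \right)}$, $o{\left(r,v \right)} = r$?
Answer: $-22774$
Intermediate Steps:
$S = 1$ ($S = \left(-1\right)^{2} = 1$)
$A{\left(x \right)} = 1 + x^{2} - 4 x$ ($A{\left(x \right)} = \left(x^{2} - 4 x\right) + 1 = 1 + x^{2} - 4 x$)
$A{\left(16 \right)} \left(-118\right) = \left(1 + 16^{2} - 64\right) \left(-118\right) = \left(1 + 256 - 64\right) \left(-118\right) = 193 \left(-118\right) = -22774$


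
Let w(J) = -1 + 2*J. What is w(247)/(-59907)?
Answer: -493/59907 ≈ -0.0082294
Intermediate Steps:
w(247)/(-59907) = (-1 + 2*247)/(-59907) = (-1 + 494)*(-1/59907) = 493*(-1/59907) = -493/59907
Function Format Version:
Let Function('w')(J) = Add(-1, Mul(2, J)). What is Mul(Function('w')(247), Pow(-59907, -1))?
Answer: Rational(-493, 59907) ≈ -0.0082294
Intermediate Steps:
Mul(Function('w')(247), Pow(-59907, -1)) = Mul(Add(-1, Mul(2, 247)), Pow(-59907, -1)) = Mul(Add(-1, 494), Rational(-1, 59907)) = Mul(493, Rational(-1, 59907)) = Rational(-493, 59907)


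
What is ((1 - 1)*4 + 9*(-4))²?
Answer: 1296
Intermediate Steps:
((1 - 1)*4 + 9*(-4))² = (0*4 - 36)² = (0 - 36)² = (-36)² = 1296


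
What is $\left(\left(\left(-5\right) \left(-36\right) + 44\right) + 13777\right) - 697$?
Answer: $13304$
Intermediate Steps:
$\left(\left(\left(-5\right) \left(-36\right) + 44\right) + 13777\right) - 697 = \left(\left(180 + 44\right) + 13777\right) - 697 = \left(224 + 13777\right) - 697 = 14001 - 697 = 13304$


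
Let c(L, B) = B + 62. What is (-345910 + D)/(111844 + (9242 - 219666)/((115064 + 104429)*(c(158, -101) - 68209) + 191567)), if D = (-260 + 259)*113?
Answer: -1727781270598677/558465675556564 ≈ -3.0938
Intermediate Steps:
c(L, B) = 62 + B
D = -113 (D = -1*113 = -113)
(-345910 + D)/(111844 + (9242 - 219666)/((115064 + 104429)*(c(158, -101) - 68209) + 191567)) = (-345910 - 113)/(111844 + (9242 - 219666)/((115064 + 104429)*((62 - 101) - 68209) + 191567)) = -346023/(111844 - 210424/(219493*(-39 - 68209) + 191567)) = -346023/(111844 - 210424/(219493*(-68248) + 191567)) = -346023/(111844 - 210424/(-14979958264 + 191567)) = -346023/(111844 - 210424/(-14979766697)) = -346023/(111844 - 210424*(-1/14979766697)) = -346023/(111844 + 210424/14979766697) = -346023/1675397026669692/14979766697 = -346023*14979766697/1675397026669692 = -1727781270598677/558465675556564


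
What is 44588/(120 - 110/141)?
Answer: 3143454/8405 ≈ 374.00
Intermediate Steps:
44588/(120 - 110/141) = 44588/(16810/141) = 44588*(141/16810) = 3143454/8405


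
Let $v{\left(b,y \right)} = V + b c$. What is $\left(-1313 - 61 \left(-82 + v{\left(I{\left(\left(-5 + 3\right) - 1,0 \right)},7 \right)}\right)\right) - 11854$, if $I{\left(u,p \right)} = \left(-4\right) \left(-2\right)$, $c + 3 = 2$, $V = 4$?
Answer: $-7921$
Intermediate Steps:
$c = -1$ ($c = -3 + 2 = -1$)
$I{\left(u,p \right)} = 8$
$v{\left(b,y \right)} = 4 - b$ ($v{\left(b,y \right)} = 4 + b \left(-1\right) = 4 - b$)
$\left(-1313 - 61 \left(-82 + v{\left(I{\left(\left(-5 + 3\right) - 1,0 \right)},7 \right)}\right)\right) - 11854 = \left(-1313 - 61 \left(-82 + \left(4 - 8\right)\right)\right) - 11854 = \left(-1313 - 61 \left(-82 - 4\right)\right) - 11854 = \left(-1313 - -5246\right) - 11854 = \left(-1313 + 5246\right) - 11854 = 3933 - 11854 = -7921$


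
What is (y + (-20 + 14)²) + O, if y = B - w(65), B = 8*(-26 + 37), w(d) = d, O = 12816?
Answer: 12875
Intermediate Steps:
B = 88 (B = 8*11 = 88)
y = 23 (y = 88 - 1*65 = 88 - 65 = 23)
(y + (-20 + 14)²) + O = (23 + (-20 + 14)²) + 12816 = (23 + (-6)²) + 12816 = (23 + 36) + 12816 = 59 + 12816 = 12875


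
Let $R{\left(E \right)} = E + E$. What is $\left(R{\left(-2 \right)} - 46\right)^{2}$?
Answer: $2500$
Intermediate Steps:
$R{\left(E \right)} = 2 E$
$\left(R{\left(-2 \right)} - 46\right)^{2} = \left(2 \left(-2\right) - 46\right)^{2} = \left(-4 - 46\right)^{2} = \left(-50\right)^{2} = 2500$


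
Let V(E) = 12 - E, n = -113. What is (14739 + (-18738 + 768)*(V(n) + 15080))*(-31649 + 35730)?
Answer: -1115007191991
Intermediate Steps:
(14739 + (-18738 + 768)*(V(n) + 15080))*(-31649 + 35730) = (14739 + (-18738 + 768)*((12 - 1*(-113)) + 15080))*(-31649 + 35730) = (14739 - 17970*((12 + 113) + 15080))*4081 = (14739 - 17970*(125 + 15080))*4081 = (14739 - 17970*15205)*4081 = (14739 - 273233850)*4081 = -273219111*4081 = -1115007191991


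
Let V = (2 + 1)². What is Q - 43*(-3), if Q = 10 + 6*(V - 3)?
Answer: 175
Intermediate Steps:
V = 9 (V = 3² = 9)
Q = 46 (Q = 10 + 6*(9 - 3) = 10 + 6*6 = 10 + 36 = 46)
Q - 43*(-3) = 46 - 43*(-3) = 46 + 129 = 175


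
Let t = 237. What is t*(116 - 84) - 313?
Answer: 7271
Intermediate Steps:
t*(116 - 84) - 313 = 237*(116 - 84) - 313 = 237*32 - 313 = 7584 - 313 = 7271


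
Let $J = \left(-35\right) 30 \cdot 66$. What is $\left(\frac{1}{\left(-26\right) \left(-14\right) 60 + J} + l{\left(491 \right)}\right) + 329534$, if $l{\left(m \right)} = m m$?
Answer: $\frac{27081387899}{47460} \approx 5.7062 \cdot 10^{5}$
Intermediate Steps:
$J = -69300$ ($J = \left(-1050\right) 66 = -69300$)
$l{\left(m \right)} = m^{2}$
$\left(\frac{1}{\left(-26\right) \left(-14\right) 60 + J} + l{\left(491 \right)}\right) + 329534 = \left(\frac{1}{\left(-26\right) \left(-14\right) 60 - 69300} + 491^{2}\right) + 329534 = \left(\frac{1}{364 \cdot 60 - 69300} + 241081\right) + 329534 = \left(\frac{1}{21840 - 69300} + 241081\right) + 329534 = \left(\frac{1}{-47460} + 241081\right) + 329534 = \left(- \frac{1}{47460} + 241081\right) + 329534 = \frac{11441704259}{47460} + 329534 = \frac{27081387899}{47460}$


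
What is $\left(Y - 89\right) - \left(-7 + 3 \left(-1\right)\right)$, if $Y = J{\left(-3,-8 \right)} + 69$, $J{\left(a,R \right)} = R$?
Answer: $-18$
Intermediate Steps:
$Y = 61$ ($Y = -8 + 69 = 61$)
$\left(Y - 89\right) - \left(-7 + 3 \left(-1\right)\right) = \left(61 - 89\right) - \left(-7 + 3 \left(-1\right)\right) = \left(61 - 89\right) - \left(-7 - 3\right) = -28 - -10 = -28 + 10 = -18$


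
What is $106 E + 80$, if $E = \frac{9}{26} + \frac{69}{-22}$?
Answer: $- \frac{30854}{143} \approx -215.76$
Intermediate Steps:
$E = - \frac{399}{143}$ ($E = 9 \cdot \frac{1}{26} + 69 \left(- \frac{1}{22}\right) = \frac{9}{26} - \frac{69}{22} = - \frac{399}{143} \approx -2.7902$)
$106 E + 80 = 106 \left(- \frac{399}{143}\right) + 80 = - \frac{42294}{143} + 80 = - \frac{30854}{143}$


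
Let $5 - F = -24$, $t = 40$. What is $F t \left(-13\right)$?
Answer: $-15080$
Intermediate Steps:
$F = 29$ ($F = 5 - -24 = 5 + 24 = 29$)
$F t \left(-13\right) = 29 \cdot 40 \left(-13\right) = 1160 \left(-13\right) = -15080$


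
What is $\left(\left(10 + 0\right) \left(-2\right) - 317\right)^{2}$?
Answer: $113569$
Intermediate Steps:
$\left(\left(10 + 0\right) \left(-2\right) - 317\right)^{2} = \left(10 \left(-2\right) - 317\right)^{2} = \left(-20 - 317\right)^{2} = \left(-337\right)^{2} = 113569$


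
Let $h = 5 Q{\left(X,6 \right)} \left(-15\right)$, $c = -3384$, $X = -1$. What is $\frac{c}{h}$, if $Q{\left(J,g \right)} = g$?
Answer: $\frac{188}{25} \approx 7.52$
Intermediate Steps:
$h = -450$ ($h = 5 \cdot 6 \left(-15\right) = 30 \left(-15\right) = -450$)
$\frac{c}{h} = - \frac{3384}{-450} = \left(-3384\right) \left(- \frac{1}{450}\right) = \frac{188}{25}$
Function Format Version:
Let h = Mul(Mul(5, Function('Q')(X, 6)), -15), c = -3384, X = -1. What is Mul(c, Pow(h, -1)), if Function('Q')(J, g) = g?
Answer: Rational(188, 25) ≈ 7.5200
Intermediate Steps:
h = -450 (h = Mul(Mul(5, 6), -15) = Mul(30, -15) = -450)
Mul(c, Pow(h, -1)) = Mul(-3384, Pow(-450, -1)) = Mul(-3384, Rational(-1, 450)) = Rational(188, 25)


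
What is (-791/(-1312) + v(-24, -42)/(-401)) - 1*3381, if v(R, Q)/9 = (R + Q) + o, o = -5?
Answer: -1777629113/526112 ≈ -3378.8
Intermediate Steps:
v(R, Q) = -45 + 9*Q + 9*R (v(R, Q) = 9*((R + Q) - 5) = 9*((Q + R) - 5) = 9*(-5 + Q + R) = -45 + 9*Q + 9*R)
(-791/(-1312) + v(-24, -42)/(-401)) - 1*3381 = (-791/(-1312) + (-45 + 9*(-42) + 9*(-24))/(-401)) - 1*3381 = (-791*(-1/1312) + (-45 - 378 - 216)*(-1/401)) - 3381 = (791/1312 - 639*(-1/401)) - 3381 = (791/1312 + 639/401) - 3381 = 1155559/526112 - 3381 = -1777629113/526112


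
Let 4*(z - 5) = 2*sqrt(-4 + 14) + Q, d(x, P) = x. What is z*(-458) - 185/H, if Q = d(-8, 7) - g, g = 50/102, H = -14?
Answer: -465763/357 - 229*sqrt(10) ≈ -2028.8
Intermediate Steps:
g = 25/51 (g = 50*(1/102) = 25/51 ≈ 0.49020)
Q = -433/51 (Q = -8 - 1*25/51 = -8 - 25/51 = -433/51 ≈ -8.4902)
z = 587/204 + sqrt(10)/2 (z = 5 + (2*sqrt(-4 + 14) - 433/51)/4 = 5 + (2*sqrt(10) - 433/51)/4 = 5 + (-433/51 + 2*sqrt(10))/4 = 5 + (-433/204 + sqrt(10)/2) = 587/204 + sqrt(10)/2 ≈ 4.4586)
z*(-458) - 185/H = (587/204 + sqrt(10)/2)*(-458) - 185/(-14) = (-134423/102 - 229*sqrt(10)) - 185*(-1/14) = (-134423/102 - 229*sqrt(10)) + 185/14 = -465763/357 - 229*sqrt(10)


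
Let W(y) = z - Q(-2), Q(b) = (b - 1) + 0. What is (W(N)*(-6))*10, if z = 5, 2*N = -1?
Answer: -480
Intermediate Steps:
N = -½ (N = (½)*(-1) = -½ ≈ -0.50000)
Q(b) = -1 + b (Q(b) = (-1 + b) + 0 = -1 + b)
W(y) = 8 (W(y) = 5 - (-1 - 2) = 5 - 1*(-3) = 5 + 3 = 8)
(W(N)*(-6))*10 = (8*(-6))*10 = -48*10 = -480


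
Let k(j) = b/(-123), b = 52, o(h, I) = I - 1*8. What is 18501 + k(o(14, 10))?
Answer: 2275571/123 ≈ 18501.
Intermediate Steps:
o(h, I) = -8 + I (o(h, I) = I - 8 = -8 + I)
k(j) = -52/123 (k(j) = 52/(-123) = 52*(-1/123) = -52/123)
18501 + k(o(14, 10)) = 18501 - 52/123 = 2275571/123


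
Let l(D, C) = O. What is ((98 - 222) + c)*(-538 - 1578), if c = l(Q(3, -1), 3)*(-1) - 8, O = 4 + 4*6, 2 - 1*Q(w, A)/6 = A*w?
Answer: 338560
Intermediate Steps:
Q(w, A) = 12 - 6*A*w
O = 28 (O = 4 + 24 = 28)
l(D, C) = 28
c = -36 (c = 28*(-1) - 8 = -28 - 8 = -36)
((98 - 222) + c)*(-538 - 1578) = ((98 - 222) - 36)*(-538 - 1578) = (-124 - 36)*(-2116) = -160*(-2116) = 338560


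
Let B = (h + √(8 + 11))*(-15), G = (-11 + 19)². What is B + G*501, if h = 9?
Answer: 31929 - 15*√19 ≈ 31864.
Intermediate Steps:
G = 64 (G = 8² = 64)
B = -135 - 15*√19 (B = (9 + √(8 + 11))*(-15) = (9 + √19)*(-15) = -135 - 15*√19 ≈ -200.38)
B + G*501 = (-135 - 15*√19) + 64*501 = (-135 - 15*√19) + 32064 = 31929 - 15*√19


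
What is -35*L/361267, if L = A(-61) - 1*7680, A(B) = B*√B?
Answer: 268800/361267 + 2135*I*√61/361267 ≈ 0.74405 + 0.046157*I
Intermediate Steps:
A(B) = B^(3/2)
L = -7680 - 61*I*√61 (L = (-61)^(3/2) - 1*7680 = -61*I*√61 - 7680 = -7680 - 61*I*√61 ≈ -7680.0 - 476.43*I)
-35*L/361267 = -35*(-7680 - 61*I*√61)/361267 = (268800 + 2135*I*√61)*(1/361267) = 268800/361267 + 2135*I*√61/361267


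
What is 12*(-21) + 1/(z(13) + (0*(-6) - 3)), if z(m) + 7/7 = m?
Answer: -2267/9 ≈ -251.89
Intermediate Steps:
z(m) = -1 + m
12*(-21) + 1/(z(13) + (0*(-6) - 3)) = 12*(-21) + 1/((-1 + 13) + (0*(-6) - 3)) = -252 + 1/(12 + (0 - 3)) = -252 + 1/(12 - 3) = -252 + 1/9 = -2267/9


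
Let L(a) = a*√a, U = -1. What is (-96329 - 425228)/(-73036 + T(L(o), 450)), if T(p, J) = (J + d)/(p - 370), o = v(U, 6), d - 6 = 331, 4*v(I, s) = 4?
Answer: 192454533/26951071 ≈ 7.1409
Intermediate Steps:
v(I, s) = 1 (v(I, s) = (¼)*4 = 1)
d = 337 (d = 6 + 331 = 337)
o = 1
L(a) = a^(3/2)
T(p, J) = (337 + J)/(-370 + p) (T(p, J) = (J + 337)/(p - 370) = (337 + J)/(-370 + p))
(-96329 - 425228)/(-73036 + T(L(o), 450)) = (-96329 - 425228)/(-73036 + (337 + 450)/(-370 + 1^(3/2))) = -521557/(-73036 + 787/(-370 + 1)) = -521557/(-73036 + 787/(-369)) = -521557/(-73036 - 1/369*787) = -521557/(-73036 - 787/369) = -521557/(-26951071/369) = -521557*(-369/26951071) = 192454533/26951071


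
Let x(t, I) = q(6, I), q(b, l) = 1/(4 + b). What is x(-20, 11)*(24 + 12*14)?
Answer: 96/5 ≈ 19.200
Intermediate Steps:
x(t, I) = ⅒ (x(t, I) = 1/(4 + 6) = 1/10 = ⅒)
x(-20, 11)*(24 + 12*14) = (24 + 12*14)/10 = (24 + 168)/10 = (⅒)*192 = 96/5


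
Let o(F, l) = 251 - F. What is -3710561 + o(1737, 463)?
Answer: -3712047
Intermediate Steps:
-3710561 + o(1737, 463) = -3710561 + (251 - 1*1737) = -3710561 + (251 - 1737) = -3710561 - 1486 = -3712047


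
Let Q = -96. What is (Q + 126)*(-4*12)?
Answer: -1440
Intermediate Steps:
(Q + 126)*(-4*12) = (-96 + 126)*(-4*12) = 30*(-48) = -1440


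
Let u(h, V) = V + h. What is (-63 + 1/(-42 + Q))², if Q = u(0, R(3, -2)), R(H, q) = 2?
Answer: 6355441/1600 ≈ 3972.1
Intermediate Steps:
Q = 2 (Q = 2 + 0 = 2)
(-63 + 1/(-42 + Q))² = (-63 + 1/(-42 + 2))² = (-63 + 1/(-40))² = (-63 - 1/40)² = (-2521/40)² = 6355441/1600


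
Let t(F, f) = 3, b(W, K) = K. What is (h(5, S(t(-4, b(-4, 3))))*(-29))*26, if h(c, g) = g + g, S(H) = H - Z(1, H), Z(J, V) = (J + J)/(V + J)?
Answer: -3770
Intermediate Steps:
Z(J, V) = 2*J/(J + V) (Z(J, V) = (2*J)/(J + V) = 2*J/(J + V))
S(H) = H - 2/(1 + H)
h(c, g) = 2*g
(h(5, S(t(-4, b(-4, 3))))*(-29))*26 = ((2*((-2 + 3*(1 + 3))/(1 + 3)))*(-29))*26 = ((2*((-2 + 3*4)/4))*(-29))*26 = ((2*((-2 + 12)/4))*(-29))*26 = ((2*((1/4)*10))*(-29))*26 = ((2*(5/2))*(-29))*26 = (5*(-29))*26 = -145*26 = -3770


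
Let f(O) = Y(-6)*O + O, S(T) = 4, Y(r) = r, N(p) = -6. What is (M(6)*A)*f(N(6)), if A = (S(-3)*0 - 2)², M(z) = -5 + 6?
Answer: 120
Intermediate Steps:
M(z) = 1
f(O) = -5*O (f(O) = -6*O + O = -5*O)
A = 4 (A = (4*0 - 2)² = (0 - 2)² = (-2)² = 4)
(M(6)*A)*f(N(6)) = (1*4)*(-5*(-6)) = 4*30 = 120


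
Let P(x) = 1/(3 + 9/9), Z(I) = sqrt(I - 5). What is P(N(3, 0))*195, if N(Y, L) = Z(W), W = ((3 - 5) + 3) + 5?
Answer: 195/4 ≈ 48.750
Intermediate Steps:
W = 6 (W = (-2 + 3) + 5 = 1 + 5 = 6)
Z(I) = sqrt(-5 + I)
N(Y, L) = 1 (N(Y, L) = sqrt(-5 + 6) = sqrt(1) = 1)
P(x) = 1/4 (P(x) = 1/(3 + 9*(1/9)) = 1/(3 + 1) = 1/4)
P(N(3, 0))*195 = (1/4)*195 = 195/4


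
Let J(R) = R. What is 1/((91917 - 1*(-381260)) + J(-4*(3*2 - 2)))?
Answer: 1/473161 ≈ 2.1134e-6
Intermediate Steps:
1/((91917 - 1*(-381260)) + J(-4*(3*2 - 2))) = 1/((91917 - 1*(-381260)) - 4*(3*2 - 2)) = 1/((91917 + 381260) - 4*(6 - 2)) = 1/(473177 - 4*4) = 1/(473177 - 16) = 1/473161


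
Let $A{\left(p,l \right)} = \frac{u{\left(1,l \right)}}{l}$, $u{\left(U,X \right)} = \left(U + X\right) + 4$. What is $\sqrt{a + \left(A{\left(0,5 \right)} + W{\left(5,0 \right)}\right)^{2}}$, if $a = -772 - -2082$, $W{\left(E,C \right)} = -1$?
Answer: $\sqrt{1311} \approx 36.208$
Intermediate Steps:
$u{\left(U,X \right)} = 4 + U + X$
$A{\left(p,l \right)} = \frac{5 + l}{l}$ ($A{\left(p,l \right)} = \frac{4 + 1 + l}{l} = \frac{5 + l}{l}$)
$a = 1310$ ($a = -772 + 2082 = 1310$)
$\sqrt{a + \left(A{\left(0,5 \right)} + W{\left(5,0 \right)}\right)^{2}} = \sqrt{1310 + \left(\frac{5 + 5}{5} - 1\right)^{2}} = \sqrt{1310 + \left(\frac{1}{5} \cdot 10 - 1\right)^{2}} = \sqrt{1310 + \left(2 - 1\right)^{2}} = \sqrt{1310 + 1^{2}} = \sqrt{1310 + 1} = \sqrt{1311}$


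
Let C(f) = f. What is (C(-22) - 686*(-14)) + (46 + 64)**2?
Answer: 21682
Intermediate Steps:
(C(-22) - 686*(-14)) + (46 + 64)**2 = (-22 - 686*(-14)) + (46 + 64)**2 = (-22 + 9604) + 110**2 = 9582 + 12100 = 21682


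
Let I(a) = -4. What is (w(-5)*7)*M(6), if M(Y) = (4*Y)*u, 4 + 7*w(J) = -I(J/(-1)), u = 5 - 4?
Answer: 0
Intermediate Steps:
u = 1
w(J) = 0 (w(J) = -4/7 + (-1*(-4))/7 = -4/7 + (⅐)*4 = -4/7 + 4/7 = 0)
M(Y) = 4*Y (M(Y) = (4*Y)*1 = 4*Y)
(w(-5)*7)*M(6) = (0*7)*(4*6) = 0*24 = 0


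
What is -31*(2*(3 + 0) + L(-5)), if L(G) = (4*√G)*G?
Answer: -186 + 620*I*√5 ≈ -186.0 + 1386.4*I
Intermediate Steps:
L(G) = 4*G^(3/2)
-31*(2*(3 + 0) + L(-5)) = -31*(2*(3 + 0) + 4*(-5)^(3/2)) = -31*(2*3 + 4*(-5*I*√5)) = -31*(6 - 20*I*√5) = -186 + 620*I*√5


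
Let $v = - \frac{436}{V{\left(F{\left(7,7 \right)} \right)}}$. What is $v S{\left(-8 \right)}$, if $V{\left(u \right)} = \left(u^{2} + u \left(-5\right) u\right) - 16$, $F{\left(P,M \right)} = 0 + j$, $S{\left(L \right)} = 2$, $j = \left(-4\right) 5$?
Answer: $\frac{109}{202} \approx 0.5396$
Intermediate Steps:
$j = -20$
$F{\left(P,M \right)} = -20$ ($F{\left(P,M \right)} = 0 - 20 = -20$)
$V{\left(u \right)} = -16 - 4 u^{2}$ ($V{\left(u \right)} = \left(u^{2} + - 5 u u\right) - 16 = \left(u^{2} - 5 u^{2}\right) - 16 = - 4 u^{2} - 16 = -16 - 4 u^{2}$)
$v = \frac{109}{404}$ ($v = - \frac{436}{-16 - 4 \left(-20\right)^{2}} = - \frac{436}{-16 - 1600} = - \frac{436}{-1616} = \left(-436\right) \left(- \frac{1}{1616}\right) = \frac{109}{404} \approx 0.2698$)
$v S{\left(-8 \right)} = \frac{109}{404} \cdot 2 = \frac{109}{202}$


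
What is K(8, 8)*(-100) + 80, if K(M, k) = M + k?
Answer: -1520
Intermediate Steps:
K(8, 8)*(-100) + 80 = (8 + 8)*(-100) + 80 = 16*(-100) + 80 = -1600 + 80 = -1520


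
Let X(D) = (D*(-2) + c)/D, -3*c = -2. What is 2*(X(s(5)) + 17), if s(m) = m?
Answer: 454/15 ≈ 30.267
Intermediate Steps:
c = ⅔ (c = -⅓*(-2) = ⅔ ≈ 0.66667)
X(D) = (⅔ - 2*D)/D (X(D) = (D*(-2) + ⅔)/D = (-2*D + ⅔)/D = (⅔ - 2*D)/D)
2*(X(s(5)) + 17) = 2*((-2 + (⅔)/5) + 17) = 2*((-2 + (⅔)*(⅕)) + 17) = 2*((-2 + 2/15) + 17) = 2*(-28/15 + 17) = 2*(227/15) = 454/15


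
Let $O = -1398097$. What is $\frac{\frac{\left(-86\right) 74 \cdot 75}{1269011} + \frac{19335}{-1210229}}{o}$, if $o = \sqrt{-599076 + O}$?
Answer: $\frac{602178629385 i \sqrt{1997173}}{3067246137644481787} \approx 0.00027745 i$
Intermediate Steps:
$o = i \sqrt{1997173}$ ($o = \sqrt{-599076 - 1398097} = \sqrt{-1997173} = i \sqrt{1997173} \approx 1413.2 i$)
$\frac{\frac{\left(-86\right) 74 \cdot 75}{1269011} + \frac{19335}{-1210229}}{o} = \frac{\frac{\left(-86\right) 74 \cdot 75}{1269011} + \frac{19335}{-1210229}}{i \sqrt{1997173}} = \left(\left(-6364\right) 75 \cdot \frac{1}{1269011} + 19335 \left(- \frac{1}{1210229}\right)\right) \left(- \frac{i \sqrt{1997173}}{1997173}\right) = \left(\left(-477300\right) \frac{1}{1269011} - \frac{19335}{1210229}\right) \left(- \frac{i \sqrt{1997173}}{1997173}\right) = \left(- \frac{477300}{1269011} - \frac{19335}{1210229}\right) \left(- \frac{i \sqrt{1997173}}{1997173}\right) = - \frac{602178629385 \left(- \frac{i \sqrt{1997173}}{1997173}\right)}{1535793913519} = \frac{602178629385 i \sqrt{1997173}}{3067246137644481787}$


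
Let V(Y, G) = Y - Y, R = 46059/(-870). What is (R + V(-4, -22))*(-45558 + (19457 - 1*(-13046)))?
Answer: 40086683/58 ≈ 6.9115e+5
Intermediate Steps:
R = -15353/290 (R = 46059*(-1/870) = -15353/290 ≈ -52.941)
V(Y, G) = 0
(R + V(-4, -22))*(-45558 + (19457 - 1*(-13046))) = (-15353/290 + 0)*(-45558 + (19457 - 1*(-13046))) = -15353*(-45558 + (19457 + 13046))/290 = -15353*(-45558 + 32503)/290 = -15353/290*(-13055) = 40086683/58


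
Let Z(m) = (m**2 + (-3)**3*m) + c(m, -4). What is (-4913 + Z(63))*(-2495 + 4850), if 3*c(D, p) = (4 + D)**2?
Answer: -2705110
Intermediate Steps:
c(D, p) = (4 + D)**2/3
Z(m) = m**2 - 27*m + (4 + m)**2/3 (Z(m) = (m**2 + (-3)**3*m) + (4 + m)**2/3 = (m**2 - 27*m) + (4 + m)**2/3 = m**2 - 27*m + (4 + m)**2/3)
(-4913 + Z(63))*(-2495 + 4850) = (-4913 + (16/3 - 73/3*63 + (4/3)*63**2))*(-2495 + 4850) = (-4913 + (16/3 - 1533 + (4/3)*3969))*2355 = (-4913 + (16/3 - 1533 + 5292))*2355 = (-4913 + 11293/3)*2355 = -3446/3*2355 = -2705110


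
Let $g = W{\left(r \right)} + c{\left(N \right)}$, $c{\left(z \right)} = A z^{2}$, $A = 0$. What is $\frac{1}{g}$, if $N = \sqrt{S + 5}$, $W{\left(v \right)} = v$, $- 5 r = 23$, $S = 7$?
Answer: $- \frac{5}{23} \approx -0.21739$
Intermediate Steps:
$r = - \frac{23}{5}$ ($r = \left(- \frac{1}{5}\right) 23 = - \frac{23}{5} \approx -4.6$)
$N = 2 \sqrt{3}$ ($N = \sqrt{7 + 5} = \sqrt{12} = 2 \sqrt{3} \approx 3.4641$)
$c{\left(z \right)} = 0$ ($c{\left(z \right)} = 0 z^{2} = 0$)
$g = - \frac{23}{5}$ ($g = - \frac{23}{5} + 0 = - \frac{23}{5} \approx -4.6$)
$\frac{1}{g} = \frac{1}{- \frac{23}{5}} = - \frac{5}{23}$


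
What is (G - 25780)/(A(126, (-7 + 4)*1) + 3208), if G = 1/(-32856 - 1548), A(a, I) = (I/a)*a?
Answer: -886935121/110264820 ≈ -8.0437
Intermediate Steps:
A(a, I) = I
G = -1/34404 (G = 1/(-34404) = -1/34404 ≈ -2.9066e-5)
(G - 25780)/(A(126, (-7 + 4)*1) + 3208) = (-1/34404 - 25780)/((-7 + 4)*1 + 3208) = -886935121/(34404*(-3*1 + 3208)) = -886935121/(34404*(-3 + 3208)) = -886935121/34404/3205 = -886935121/34404*1/3205 = -886935121/110264820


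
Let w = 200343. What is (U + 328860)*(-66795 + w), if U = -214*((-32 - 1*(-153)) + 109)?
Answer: 37345362720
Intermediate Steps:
U = -49220 (U = -214*((-32 + 153) + 109) = -214*(121 + 109) = -214*230 = -49220)
(U + 328860)*(-66795 + w) = (-49220 + 328860)*(-66795 + 200343) = 279640*133548 = 37345362720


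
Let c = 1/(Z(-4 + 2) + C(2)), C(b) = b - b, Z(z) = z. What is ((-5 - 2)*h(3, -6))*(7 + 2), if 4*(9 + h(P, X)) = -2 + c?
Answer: 4851/8 ≈ 606.38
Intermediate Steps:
C(b) = 0
c = -½ (c = 1/((-4 + 2) + 0) = 1/(-2 + 0) = 1/(-2) = -½ ≈ -0.50000)
h(P, X) = -77/8 (h(P, X) = -9 + (-2 - ½)/4 = -9 + (¼)*(-5/2) = -9 - 5/8 = -77/8)
((-5 - 2)*h(3, -6))*(7 + 2) = ((-5 - 2)*(-77/8))*(7 + 2) = -7*(-77/8)*9 = (539/8)*9 = 4851/8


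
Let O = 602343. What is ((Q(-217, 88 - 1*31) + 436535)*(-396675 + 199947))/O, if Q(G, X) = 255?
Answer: -4091848720/28683 ≈ -1.4266e+5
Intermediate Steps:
((Q(-217, 88 - 1*31) + 436535)*(-396675 + 199947))/O = ((255 + 436535)*(-396675 + 199947))/602343 = (436790*(-196728))*(1/602343) = -85928823120*1/602343 = -4091848720/28683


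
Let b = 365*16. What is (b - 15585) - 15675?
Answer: -25420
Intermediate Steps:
b = 5840
(b - 15585) - 15675 = (5840 - 15585) - 15675 = -9745 - 15675 = -25420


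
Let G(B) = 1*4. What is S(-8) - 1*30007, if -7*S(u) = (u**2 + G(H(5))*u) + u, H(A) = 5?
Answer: -210073/7 ≈ -30010.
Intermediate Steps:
G(B) = 4
S(u) = -5*u/7 - u**2/7 (S(u) = -((u**2 + 4*u) + u)/7 = -(u**2 + 5*u)/7 = -5*u/7 - u**2/7)
S(-8) - 1*30007 = -1/7*(-8)*(5 - 8) - 1*30007 = -1/7*(-8)*(-3) - 30007 = -24/7 - 30007 = -210073/7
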